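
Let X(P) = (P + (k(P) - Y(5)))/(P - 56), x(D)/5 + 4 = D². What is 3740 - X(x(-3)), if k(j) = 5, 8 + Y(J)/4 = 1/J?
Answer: 580006/155 ≈ 3742.0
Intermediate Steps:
x(D) = -20 + 5*D²
Y(J) = -32 + 4/J
X(P) = (181/5 + P)/(-56 + P) (X(P) = (P + (5 - (-32 + 4/5)))/(P - 56) = (P + (5 - (-32 + 4*(⅕))))/(-56 + P) = (P + (5 - (-32 + ⅘)))/(-56 + P) = (P + (5 - 1*(-156/5)))/(-56 + P) = (P + (5 + 156/5))/(-56 + P) = (P + 181/5)/(-56 + P) = (181/5 + P)/(-56 + P))
3740 - X(x(-3)) = 3740 - (181/5 + (-20 + 5*(-3)²))/(-56 + (-20 + 5*(-3)²)) = 3740 - (181/5 + (-20 + 5*9))/(-56 + (-20 + 5*9)) = 3740 - (181/5 + (-20 + 45))/(-56 + (-20 + 45)) = 3740 - (181/5 + 25)/(-56 + 25) = 3740 - 306/((-31)*5) = 3740 - (-1)*306/(31*5) = 3740 - 1*(-306/155) = 3740 + 306/155 = 580006/155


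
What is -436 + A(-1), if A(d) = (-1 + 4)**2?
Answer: -427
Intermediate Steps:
A(d) = 9 (A(d) = 3**2 = 9)
-436 + A(-1) = -436 + 9 = -427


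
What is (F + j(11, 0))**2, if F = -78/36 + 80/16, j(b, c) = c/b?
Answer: 289/36 ≈ 8.0278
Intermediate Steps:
F = 17/6 (F = -78*1/36 + 80*(1/16) = -13/6 + 5 = 17/6 ≈ 2.8333)
(F + j(11, 0))**2 = (17/6 + 0/11)**2 = (17/6 + 0*(1/11))**2 = (17/6 + 0)**2 = (17/6)**2 = 289/36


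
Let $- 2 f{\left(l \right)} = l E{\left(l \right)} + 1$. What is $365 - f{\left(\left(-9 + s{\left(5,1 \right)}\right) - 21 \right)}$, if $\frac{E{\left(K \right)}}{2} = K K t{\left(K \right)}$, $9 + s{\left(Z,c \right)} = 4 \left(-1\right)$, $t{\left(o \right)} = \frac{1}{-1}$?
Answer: $\frac{159745}{2} \approx 79873.0$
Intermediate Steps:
$t{\left(o \right)} = -1$
$s{\left(Z,c \right)} = -13$ ($s{\left(Z,c \right)} = -9 + 4 \left(-1\right) = -9 - 4 = -13$)
$E{\left(K \right)} = - 2 K^{2}$ ($E{\left(K \right)} = 2 K K \left(-1\right) = 2 K^{2} \left(-1\right) = 2 \left(- K^{2}\right) = - 2 K^{2}$)
$f{\left(l \right)} = - \frac{1}{2} + l^{3}$ ($f{\left(l \right)} = - \frac{l \left(- 2 l^{2}\right) + 1}{2} = - \frac{- 2 l^{3} + 1}{2} = - \frac{1 - 2 l^{3}}{2} = - \frac{1}{2} + l^{3}$)
$365 - f{\left(\left(-9 + s{\left(5,1 \right)}\right) - 21 \right)} = 365 - \left(- \frac{1}{2} + \left(\left(-9 - 13\right) - 21\right)^{3}\right) = 365 - \left(- \frac{1}{2} + \left(-22 - 21\right)^{3}\right) = 365 - \left(- \frac{1}{2} + \left(-43\right)^{3}\right) = 365 - \left(- \frac{1}{2} - 79507\right) = 365 - - \frac{159015}{2} = 365 + \frac{159015}{2} = \frac{159745}{2}$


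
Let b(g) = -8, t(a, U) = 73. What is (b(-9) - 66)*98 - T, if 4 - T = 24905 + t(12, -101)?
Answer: 17722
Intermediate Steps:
T = -24974 (T = 4 - (24905 + 73) = 4 - 1*24978 = 4 - 24978 = -24974)
(b(-9) - 66)*98 - T = (-8 - 66)*98 - 1*(-24974) = -74*98 + 24974 = -7252 + 24974 = 17722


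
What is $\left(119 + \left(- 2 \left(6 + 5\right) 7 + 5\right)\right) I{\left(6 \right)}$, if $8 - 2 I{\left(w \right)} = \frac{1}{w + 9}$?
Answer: $-119$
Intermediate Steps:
$I{\left(w \right)} = 4 - \frac{1}{2 \left(9 + w\right)}$ ($I{\left(w \right)} = 4 - \frac{1}{2 \left(w + 9\right)} = 4 - \frac{1}{2 \left(9 + w\right)}$)
$\left(119 + \left(- 2 \left(6 + 5\right) 7 + 5\right)\right) I{\left(6 \right)} = \left(119 + \left(- 2 \left(6 + 5\right) 7 + 5\right)\right) \frac{71 + 8 \cdot 6}{2 \left(9 + 6\right)} = \left(119 + \left(\left(-2\right) 11 \cdot 7 + 5\right)\right) \frac{71 + 48}{2 \cdot 15} = \left(119 + \left(\left(-22\right) 7 + 5\right)\right) \frac{1}{2} \cdot \frac{1}{15} \cdot 119 = \left(119 + \left(-154 + 5\right)\right) \frac{119}{30} = \left(119 - 149\right) \frac{119}{30} = \left(-30\right) \frac{119}{30} = -119$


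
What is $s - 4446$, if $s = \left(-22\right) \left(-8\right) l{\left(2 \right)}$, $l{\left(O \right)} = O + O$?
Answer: $-3742$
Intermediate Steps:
$l{\left(O \right)} = 2 O$
$s = 704$ ($s = \left(-22\right) \left(-8\right) 2 \cdot 2 = 176 \cdot 4 = 704$)
$s - 4446 = 704 - 4446 = -3742$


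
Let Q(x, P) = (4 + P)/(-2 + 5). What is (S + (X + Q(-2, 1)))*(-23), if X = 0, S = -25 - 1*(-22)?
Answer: 92/3 ≈ 30.667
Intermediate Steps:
S = -3 (S = -25 + 22 = -3)
Q(x, P) = 4/3 + P/3 (Q(x, P) = (4 + P)/3 = (4 + P)*(⅓) = 4/3 + P/3)
(S + (X + Q(-2, 1)))*(-23) = (-3 + (0 + (4/3 + (⅓)*1)))*(-23) = (-3 + (0 + (4/3 + ⅓)))*(-23) = (-3 + (0 + 5/3))*(-23) = (-3 + 5/3)*(-23) = -4/3*(-23) = 92/3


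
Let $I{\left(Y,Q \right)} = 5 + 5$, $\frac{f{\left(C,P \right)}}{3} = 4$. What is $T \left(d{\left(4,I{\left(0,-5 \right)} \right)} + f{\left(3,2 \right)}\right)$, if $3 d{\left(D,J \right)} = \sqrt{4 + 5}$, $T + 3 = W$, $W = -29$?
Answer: $-416$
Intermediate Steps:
$f{\left(C,P \right)} = 12$ ($f{\left(C,P \right)} = 3 \cdot 4 = 12$)
$I{\left(Y,Q \right)} = 10$
$T = -32$ ($T = -3 - 29 = -32$)
$d{\left(D,J \right)} = 1$ ($d{\left(D,J \right)} = \frac{\sqrt{4 + 5}}{3} = \frac{\sqrt{9}}{3} = \frac{1}{3} \cdot 3 = 1$)
$T \left(d{\left(4,I{\left(0,-5 \right)} \right)} + f{\left(3,2 \right)}\right) = - 32 \left(1 + 12\right) = \left(-32\right) 13 = -416$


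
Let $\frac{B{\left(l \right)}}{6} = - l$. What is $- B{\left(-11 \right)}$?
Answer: $-66$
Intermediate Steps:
$B{\left(l \right)} = - 6 l$ ($B{\left(l \right)} = 6 \left(- l\right) = - 6 l$)
$- B{\left(-11 \right)} = - \left(-6\right) \left(-11\right) = \left(-1\right) 66 = -66$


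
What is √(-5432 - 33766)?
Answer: I*√39198 ≈ 197.98*I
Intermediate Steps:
√(-5432 - 33766) = √(-39198) = I*√39198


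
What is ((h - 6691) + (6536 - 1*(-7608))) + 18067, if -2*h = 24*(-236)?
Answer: 28352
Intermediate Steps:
h = 2832 (h = -12*(-236) = -1/2*(-5664) = 2832)
((h - 6691) + (6536 - 1*(-7608))) + 18067 = ((2832 - 6691) + (6536 - 1*(-7608))) + 18067 = (-3859 + (6536 + 7608)) + 18067 = (-3859 + 14144) + 18067 = 10285 + 18067 = 28352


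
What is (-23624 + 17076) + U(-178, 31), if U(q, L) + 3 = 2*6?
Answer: -6539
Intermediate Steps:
U(q, L) = 9 (U(q, L) = -3 + 2*6 = -3 + 12 = 9)
(-23624 + 17076) + U(-178, 31) = (-23624 + 17076) + 9 = -6548 + 9 = -6539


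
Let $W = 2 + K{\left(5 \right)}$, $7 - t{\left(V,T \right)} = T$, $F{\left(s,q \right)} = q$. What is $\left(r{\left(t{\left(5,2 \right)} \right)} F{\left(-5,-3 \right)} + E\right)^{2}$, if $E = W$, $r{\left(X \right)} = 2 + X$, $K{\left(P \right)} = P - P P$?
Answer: $1521$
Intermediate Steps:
$K{\left(P \right)} = P - P^{2}$
$t{\left(V,T \right)} = 7 - T$
$W = -18$ ($W = 2 + 5 \left(1 - 5\right) = 2 + 5 \left(-4\right) = 2 - 20 = -18$)
$E = -18$
$\left(r{\left(t{\left(5,2 \right)} \right)} F{\left(-5,-3 \right)} + E\right)^{2} = \left(\left(2 + \left(7 - 2\right)\right) \left(-3\right) - 18\right)^{2} = \left(\left(2 + 5\right) \left(-3\right) - 18\right)^{2} = \left(7 \left(-3\right) - 18\right)^{2} = \left(-21 - 18\right)^{2} = \left(-39\right)^{2} = 1521$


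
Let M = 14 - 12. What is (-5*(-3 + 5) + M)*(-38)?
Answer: 304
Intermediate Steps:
M = 2
(-5*(-3 + 5) + M)*(-38) = (-5*(-3 + 5) + 2)*(-38) = (-5*2 + 2)*(-38) = (-10 + 2)*(-38) = -8*(-38) = 304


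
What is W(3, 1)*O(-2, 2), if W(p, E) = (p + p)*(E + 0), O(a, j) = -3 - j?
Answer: -30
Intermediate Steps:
W(p, E) = 2*E*p (W(p, E) = (2*p)*E = 2*E*p)
W(3, 1)*O(-2, 2) = (2*1*3)*(-3 - 1*2) = 6*(-3 - 2) = 6*(-5) = -30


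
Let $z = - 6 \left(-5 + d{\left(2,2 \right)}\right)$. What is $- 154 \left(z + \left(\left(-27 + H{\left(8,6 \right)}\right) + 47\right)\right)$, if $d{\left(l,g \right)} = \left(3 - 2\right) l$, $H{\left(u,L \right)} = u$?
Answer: $-7084$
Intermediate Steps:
$d{\left(l,g \right)} = l$ ($d{\left(l,g \right)} = 1 l = l$)
$z = 18$ ($z = - 6 \left(-5 + 2\right) = \left(-6\right) \left(-3\right) = 18$)
$- 154 \left(z + \left(\left(-27 + H{\left(8,6 \right)}\right) + 47\right)\right) = - 154 \left(18 + \left(\left(-27 + 8\right) + 47\right)\right) = - 154 \left(18 + \left(-19 + 47\right)\right) = - 154 \left(18 + 28\right) = \left(-154\right) 46 = -7084$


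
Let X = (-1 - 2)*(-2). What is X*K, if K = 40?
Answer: 240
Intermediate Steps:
X = 6 (X = -3*(-2) = 6)
X*K = 6*40 = 240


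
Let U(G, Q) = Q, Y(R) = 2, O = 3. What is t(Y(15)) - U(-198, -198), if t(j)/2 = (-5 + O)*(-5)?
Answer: 218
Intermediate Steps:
t(j) = 20 (t(j) = 2*((-5 + 3)*(-5)) = 2*(-2*(-5)) = 2*10 = 20)
t(Y(15)) - U(-198, -198) = 20 - 1*(-198) = 20 + 198 = 218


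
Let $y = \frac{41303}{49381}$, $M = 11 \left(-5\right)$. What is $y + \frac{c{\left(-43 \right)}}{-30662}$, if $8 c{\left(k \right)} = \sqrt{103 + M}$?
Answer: $\frac{41303}{49381} - \frac{\sqrt{3}}{61324} \approx 0.83639$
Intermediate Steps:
$M = -55$
$y = \frac{41303}{49381}$ ($y = 41303 \cdot \frac{1}{49381} = \frac{41303}{49381} \approx 0.83641$)
$c{\left(k \right)} = \frac{\sqrt{3}}{2}$ ($c{\left(k \right)} = \frac{\sqrt{103 - 55}}{8} = \frac{\sqrt{48}}{8} = \frac{4 \sqrt{3}}{8} = \frac{\sqrt{3}}{2}$)
$y + \frac{c{\left(-43 \right)}}{-30662} = \frac{41303}{49381} + \frac{\frac{1}{2} \sqrt{3}}{-30662} = \frac{41303}{49381} + \frac{\sqrt{3}}{2} \left(- \frac{1}{30662}\right) = \frac{41303}{49381} - \frac{\sqrt{3}}{61324}$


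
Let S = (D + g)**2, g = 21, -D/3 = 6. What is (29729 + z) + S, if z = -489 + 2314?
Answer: 31563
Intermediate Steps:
D = -18 (D = -3*6 = -18)
S = 9 (S = (-18 + 21)**2 = 3**2 = 9)
z = 1825
(29729 + z) + S = (29729 + 1825) + 9 = 31554 + 9 = 31563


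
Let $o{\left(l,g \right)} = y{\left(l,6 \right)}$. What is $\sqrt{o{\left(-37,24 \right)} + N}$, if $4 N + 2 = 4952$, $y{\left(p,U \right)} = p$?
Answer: $\frac{49 \sqrt{2}}{2} \approx 34.648$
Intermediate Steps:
$o{\left(l,g \right)} = l$
$N = \frac{2475}{2}$ ($N = - \frac{1}{2} + \frac{1}{4} \cdot 4952 = - \frac{1}{2} + 1238 = \frac{2475}{2} \approx 1237.5$)
$\sqrt{o{\left(-37,24 \right)} + N} = \sqrt{-37 + \frac{2475}{2}} = \sqrt{\frac{2401}{2}} = \frac{49 \sqrt{2}}{2}$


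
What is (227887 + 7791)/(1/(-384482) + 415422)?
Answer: 90613948796/159722281403 ≈ 0.56732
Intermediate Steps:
(227887 + 7791)/(1/(-384482) + 415422) = 235678/(-1/384482 + 415422) = 235678/(159722281403/384482) = 235678*(384482/159722281403) = 90613948796/159722281403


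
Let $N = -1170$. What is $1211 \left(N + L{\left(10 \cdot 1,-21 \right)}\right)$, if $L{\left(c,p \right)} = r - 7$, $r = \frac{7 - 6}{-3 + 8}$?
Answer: $- \frac{7125524}{5} \approx -1.4251 \cdot 10^{6}$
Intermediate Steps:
$r = \frac{1}{5}$ ($r = 1 \cdot \frac{1}{5} = \frac{1}{5} \approx 0.2$)
$L{\left(c,p \right)} = - \frac{34}{5}$ ($L{\left(c,p \right)} = \frac{1}{5} - 7 = - \frac{34}{5}$)
$1211 \left(N + L{\left(10 \cdot 1,-21 \right)}\right) = 1211 \left(-1170 - \frac{34}{5}\right) = 1211 \left(- \frac{5884}{5}\right) = - \frac{7125524}{5}$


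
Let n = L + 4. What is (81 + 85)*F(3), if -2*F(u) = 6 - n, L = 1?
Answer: -83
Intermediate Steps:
n = 5 (n = 1 + 4 = 5)
F(u) = -½ (F(u) = -(6 - 1*5)/2 = -(6 - 5)/2 = -½*1 = -½)
(81 + 85)*F(3) = (81 + 85)*(-½) = 166*(-½) = -83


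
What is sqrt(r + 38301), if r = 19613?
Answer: sqrt(57914) ≈ 240.65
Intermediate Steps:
sqrt(r + 38301) = sqrt(19613 + 38301) = sqrt(57914)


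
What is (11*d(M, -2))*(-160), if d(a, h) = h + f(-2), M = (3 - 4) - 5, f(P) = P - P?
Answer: 3520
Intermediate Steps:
f(P) = 0
M = -6 (M = -1 - 5 = -6)
d(a, h) = h (d(a, h) = h + 0 = h)
(11*d(M, -2))*(-160) = (11*(-2))*(-160) = -22*(-160) = 3520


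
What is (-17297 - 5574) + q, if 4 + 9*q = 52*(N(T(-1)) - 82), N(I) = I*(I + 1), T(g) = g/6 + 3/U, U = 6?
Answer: -1890755/81 ≈ -23343.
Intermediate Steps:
T(g) = ½ + g/6 (T(g) = g/6 + 3/6 = g*(⅙) + 3*(⅙) = g/6 + ½ = ½ + g/6)
N(I) = I*(1 + I)
q = -38204/81 (q = -4/9 + (52*((½ + (⅙)*(-1))*(1 + (½ + (⅙)*(-1))) - 82))/9 = -4/9 + (52*((½ - ⅙)*(1 + (½ - ⅙)) - 82))/9 = -4/9 + (52*((1 + ⅓)/3 - 82))/9 = -4/9 + (52*((⅓)*(4/3) - 82))/9 = -4/9 + (52*(4/9 - 82))/9 = -4/9 + (52*(-734/9))/9 = -4/9 + (⅑)*(-38168/9) = -4/9 - 38168/81 = -38204/81 ≈ -471.65)
(-17297 - 5574) + q = (-17297 - 5574) - 38204/81 = -22871 - 38204/81 = -1890755/81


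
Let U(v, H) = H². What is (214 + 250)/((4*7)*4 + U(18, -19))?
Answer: 464/473 ≈ 0.98097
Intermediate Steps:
(214 + 250)/((4*7)*4 + U(18, -19)) = (214 + 250)/((4*7)*4 + (-19)²) = 464/(28*4 + 361) = 464/(112 + 361) = 464/473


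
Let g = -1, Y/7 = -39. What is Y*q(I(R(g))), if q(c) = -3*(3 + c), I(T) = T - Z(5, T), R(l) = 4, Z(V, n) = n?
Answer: 2457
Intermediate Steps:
Y = -273 (Y = 7*(-39) = -273)
I(T) = 0 (I(T) = T - T = 0)
q(c) = -9 - 3*c
Y*q(I(R(g))) = -273*(-9 - 3*0) = -273*(-9 + 0) = -273*(-9) = 2457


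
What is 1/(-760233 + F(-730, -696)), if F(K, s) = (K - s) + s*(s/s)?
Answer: -1/760963 ≈ -1.3141e-6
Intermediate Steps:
F(K, s) = K (F(K, s) = (K - s) + s*1 = (K - s) + s = K)
1/(-760233 + F(-730, -696)) = 1/(-760233 - 730) = 1/(-760963) = -1/760963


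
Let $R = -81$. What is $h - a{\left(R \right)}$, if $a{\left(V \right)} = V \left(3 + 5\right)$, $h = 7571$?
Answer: $8219$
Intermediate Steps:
$a{\left(V \right)} = 8 V$ ($a{\left(V \right)} = V 8 = 8 V$)
$h - a{\left(R \right)} = 7571 - 8 \left(-81\right) = 7571 - -648 = 7571 + 648 = 8219$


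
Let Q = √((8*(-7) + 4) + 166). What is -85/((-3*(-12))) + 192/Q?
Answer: -85/36 + 32*√114/19 ≈ 15.621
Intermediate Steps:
Q = √114 (Q = √((-56 + 4) + 166) = √(-52 + 166) = √114 ≈ 10.677)
-85/((-3*(-12))) + 192/Q = -85/((-3*(-12))) + 192/(√114) = -85/36 + 192*(√114/114) = -85*1/36 + 32*√114/19 = -85/36 + 32*√114/19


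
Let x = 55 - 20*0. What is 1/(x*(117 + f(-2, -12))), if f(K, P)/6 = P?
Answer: 1/2475 ≈ 0.00040404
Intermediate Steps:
x = 55 (x = 55 + 0 = 55)
f(K, P) = 6*P
1/(x*(117 + f(-2, -12))) = 1/(55*(117 + 6*(-12))) = 1/(55*(117 - 72)) = 1/(55*45) = 1/2475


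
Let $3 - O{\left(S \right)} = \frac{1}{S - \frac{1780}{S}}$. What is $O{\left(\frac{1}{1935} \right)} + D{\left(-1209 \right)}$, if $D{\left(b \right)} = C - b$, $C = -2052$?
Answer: $- \frac{5598365217225}{6664720499} \approx -840.0$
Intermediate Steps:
$D{\left(b \right)} = -2052 - b$
$O{\left(S \right)} = 3 - \frac{1}{S - \frac{1780}{S}}$
$O{\left(\frac{1}{1935} \right)} + D{\left(-1209 \right)} = \frac{-5340 - \frac{1}{1935} + 3 \left(\frac{1}{1935}\right)^{2}}{-1780 + \left(\frac{1}{1935}\right)^{2}} - 843 = \frac{-5340 - \frac{1}{1935} + \frac{3}{3744225}}{-1780 + \left(\frac{1}{1935}\right)^{2}} + \left(-2052 + 1209\right) = \frac{-5340 - \frac{1}{1935} + 3 \cdot \frac{1}{3744225}}{-1780 + \frac{1}{3744225}} - 843 = \frac{-5340 - \frac{1}{1935} + \frac{1}{1248075}}{- \frac{6664720499}{3744225}} - 843 = \left(- \frac{3744225}{6664720499}\right) \left(- \frac{6664721144}{1248075}\right) - 843 = \frac{19994163432}{6664720499} - 843 = - \frac{5598365217225}{6664720499}$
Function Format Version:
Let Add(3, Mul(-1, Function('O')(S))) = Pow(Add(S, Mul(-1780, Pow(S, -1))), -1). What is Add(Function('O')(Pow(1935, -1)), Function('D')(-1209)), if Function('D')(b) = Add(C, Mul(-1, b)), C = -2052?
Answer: Rational(-5598365217225, 6664720499) ≈ -840.00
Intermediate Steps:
Function('D')(b) = Add(-2052, Mul(-1, b))
Function('O')(S) = Add(3, Mul(-1, Pow(Add(S, Mul(-1780, Pow(S, -1))), -1)))
Add(Function('O')(Pow(1935, -1)), Function('D')(-1209)) = Add(Mul(Pow(Add(-1780, Pow(Pow(1935, -1), 2)), -1), Add(-5340, Mul(-1, Pow(1935, -1)), Mul(3, Pow(Pow(1935, -1), 2)))), Add(-2052, Mul(-1, -1209))) = Add(Mul(Pow(Add(-1780, Pow(Rational(1, 1935), 2)), -1), Add(-5340, Mul(-1, Rational(1, 1935)), Mul(3, Pow(Rational(1, 1935), 2)))), Add(-2052, 1209)) = Add(Mul(Pow(Add(-1780, Rational(1, 3744225)), -1), Add(-5340, Rational(-1, 1935), Mul(3, Rational(1, 3744225)))), -843) = Add(Mul(Pow(Rational(-6664720499, 3744225), -1), Add(-5340, Rational(-1, 1935), Rational(1, 1248075))), -843) = Add(Mul(Rational(-3744225, 6664720499), Rational(-6664721144, 1248075)), -843) = Add(Rational(19994163432, 6664720499), -843) = Rational(-5598365217225, 6664720499)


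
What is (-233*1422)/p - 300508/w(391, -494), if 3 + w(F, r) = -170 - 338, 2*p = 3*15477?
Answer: 216099552/376607 ≈ 573.81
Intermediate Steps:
p = 46431/2 (p = (3*15477)/2 = (1/2)*46431 = 46431/2 ≈ 23216.)
w(F, r) = -511 (w(F, r) = -3 + (-170 - 338) = -3 - 508 = -511)
(-233*1422)/p - 300508/w(391, -494) = (-233*1422)/(46431/2) - 300508/(-511) = -331326*2/46431 - 300508*(-1/511) = -73628/5159 + 300508/511 = 216099552/376607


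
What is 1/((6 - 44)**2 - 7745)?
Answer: -1/6301 ≈ -0.00015871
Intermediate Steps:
1/((6 - 44)**2 - 7745) = 1/((-38)**2 - 7745) = 1/(1444 - 7745) = 1/(-6301) = -1/6301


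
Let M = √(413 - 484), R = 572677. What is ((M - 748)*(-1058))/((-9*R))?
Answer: -34408/224091 + 46*I*√71/224091 ≈ -0.15354 + 0.0017297*I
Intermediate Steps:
M = I*√71 (M = √(-71) = I*√71 ≈ 8.4261*I)
((M - 748)*(-1058))/((-9*R)) = ((I*√71 - 748)*(-1058))/((-9*572677)) = ((-748 + I*√71)*(-1058))/(-5154093) = (791384 - 1058*I*√71)*(-1/5154093) = -34408/224091 + 46*I*√71/224091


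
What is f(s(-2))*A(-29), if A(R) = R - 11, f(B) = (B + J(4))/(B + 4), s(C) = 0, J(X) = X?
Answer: -40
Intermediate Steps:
f(B) = 1 (f(B) = (B + 4)/(B + 4) = (4 + B)/(4 + B) = 1)
A(R) = -11 + R
f(s(-2))*A(-29) = 1*(-11 - 29) = 1*(-40) = -40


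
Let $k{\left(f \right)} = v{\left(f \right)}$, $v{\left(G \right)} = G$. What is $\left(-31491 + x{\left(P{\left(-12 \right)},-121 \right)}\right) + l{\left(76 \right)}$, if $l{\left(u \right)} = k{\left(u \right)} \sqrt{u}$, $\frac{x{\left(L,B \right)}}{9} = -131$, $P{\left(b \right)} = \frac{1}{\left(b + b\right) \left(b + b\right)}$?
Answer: $-32670 + 152 \sqrt{19} \approx -32007.0$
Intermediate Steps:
$k{\left(f \right)} = f$
$P{\left(b \right)} = \frac{1}{4 b^{2}}$ ($P{\left(b \right)} = \frac{1}{2 b 2 b} = \frac{1}{4 b^{2}}$)
$x{\left(L,B \right)} = -1179$ ($x{\left(L,B \right)} = 9 \left(-131\right) = -1179$)
$l{\left(u \right)} = u^{\frac{3}{2}}$ ($l{\left(u \right)} = u \sqrt{u} = u^{\frac{3}{2}}$)
$\left(-31491 + x{\left(P{\left(-12 \right)},-121 \right)}\right) + l{\left(76 \right)} = \left(-31491 - 1179\right) + 76^{\frac{3}{2}} = -32670 + 152 \sqrt{19}$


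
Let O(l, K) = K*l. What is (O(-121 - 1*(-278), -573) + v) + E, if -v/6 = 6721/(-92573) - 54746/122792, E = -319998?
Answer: -89616545166627/218600458 ≈ -4.0996e+5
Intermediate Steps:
v = 679994595/218600458 (v = -6*(6721/(-92573) - 54746/122792) = -6*(6721*(-1/92573) - 54746*1/122792) = -6*(-517/7121 - 27373/61396) = -6*(-226664865/437200916) = 679994595/218600458 ≈ 3.1107)
(O(-121 - 1*(-278), -573) + v) + E = (-573*(-121 - 1*(-278)) + 679994595/218600458) - 319998 = (-573*(-121 + 278) + 679994595/218600458) - 319998 = (-573*157 + 679994595/218600458) - 319998 = (-89961 + 679994595/218600458) - 319998 = -19664835807543/218600458 - 319998 = -89616545166627/218600458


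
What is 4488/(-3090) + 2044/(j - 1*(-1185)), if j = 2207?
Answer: -371139/436720 ≈ -0.84983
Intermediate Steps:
4488/(-3090) + 2044/(j - 1*(-1185)) = 4488/(-3090) + 2044/(2207 - 1*(-1185)) = 4488*(-1/3090) + 2044/(2207 + 1185) = -748/515 + 2044/3392 = -748/515 + 2044*(1/3392) = -748/515 + 511/848 = -371139/436720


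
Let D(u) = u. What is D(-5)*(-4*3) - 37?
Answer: 23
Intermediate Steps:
D(-5)*(-4*3) - 37 = -(-20)*3 - 37 = -5*(-12) - 37 = 60 - 37 = 23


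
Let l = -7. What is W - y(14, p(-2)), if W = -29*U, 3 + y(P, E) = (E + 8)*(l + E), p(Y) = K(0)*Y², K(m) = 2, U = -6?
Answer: 161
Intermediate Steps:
p(Y) = 2*Y²
y(P, E) = -3 + (-7 + E)*(8 + E) (y(P, E) = -3 + (E + 8)*(-7 + E) = -3 + (8 + E)*(-7 + E) = -3 + (-7 + E)*(8 + E))
W = 174 (W = -29*(-6) = 174)
W - y(14, p(-2)) = 174 - (-59 + 2*(-2)² + (2*(-2)²)²) = 174 - (-59 + 2*4 + (2*4)²) = 174 - (-59 + 8 + 8²) = 174 - (-59 + 8 + 64) = 174 - 1*13 = 174 - 13 = 161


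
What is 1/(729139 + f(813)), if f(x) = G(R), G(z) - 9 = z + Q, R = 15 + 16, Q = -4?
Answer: 1/729175 ≈ 1.3714e-6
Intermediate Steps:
R = 31
G(z) = 5 + z (G(z) = 9 + (z - 4) = 9 + (-4 + z) = 5 + z)
f(x) = 36 (f(x) = 5 + 31 = 36)
1/(729139 + f(813)) = 1/(729139 + 36) = 1/729175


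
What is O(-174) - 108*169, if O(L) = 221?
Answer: -18031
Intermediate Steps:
O(-174) - 108*169 = 221 - 108*169 = 221 - 1*18252 = 221 - 18252 = -18031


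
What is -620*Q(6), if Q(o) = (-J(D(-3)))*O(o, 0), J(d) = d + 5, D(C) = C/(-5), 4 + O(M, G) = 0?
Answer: -13888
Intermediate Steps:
O(M, G) = -4 (O(M, G) = -4 + 0 = -4)
D(C) = -C/5 (D(C) = C*(-⅕) = -C/5)
J(d) = 5 + d
Q(o) = 112/5 (Q(o) = -(5 - ⅕*(-3))*(-4) = -(5 + ⅗)*(-4) = -1*28/5*(-4) = -28/5*(-4) = 112/5)
-620*Q(6) = -620*112/5 = -13888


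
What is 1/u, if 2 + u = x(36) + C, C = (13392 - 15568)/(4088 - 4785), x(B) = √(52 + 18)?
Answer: -943/57777 + 1681*√70/115554 ≈ 0.10539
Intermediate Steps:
x(B) = √70
C = 128/41 (C = -2176/(-697) = -2176*(-1/697) = 128/41 ≈ 3.1220)
u = 46/41 + √70 (u = -2 + (√70 + 128/41) = -2 + (128/41 + √70) = 46/41 + √70 ≈ 9.4886)
1/u = 1/(46/41 + √70)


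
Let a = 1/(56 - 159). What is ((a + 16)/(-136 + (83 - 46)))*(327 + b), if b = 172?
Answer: -91317/1133 ≈ -80.598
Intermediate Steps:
a = -1/103 (a = 1/(-103) = -1/103 ≈ -0.0097087)
((a + 16)/(-136 + (83 - 46)))*(327 + b) = ((-1/103 + 16)/(-136 + (83 - 46)))*(327 + 172) = (1647/(103*(-136 + 37)))*499 = ((1647/103)/(-99))*499 = ((1647/103)*(-1/99))*499 = -183/1133*499 = -91317/1133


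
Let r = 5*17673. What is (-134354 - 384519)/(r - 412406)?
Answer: 518873/324041 ≈ 1.6013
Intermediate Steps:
r = 88365
(-134354 - 384519)/(r - 412406) = (-134354 - 384519)/(88365 - 412406) = -518873/(-324041) = -518873*(-1/324041) = 518873/324041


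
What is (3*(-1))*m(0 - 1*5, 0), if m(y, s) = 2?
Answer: -6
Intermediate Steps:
(3*(-1))*m(0 - 1*5, 0) = (3*(-1))*2 = -3*2 = -6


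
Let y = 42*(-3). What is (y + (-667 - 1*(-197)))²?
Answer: 355216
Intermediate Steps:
y = -126
(y + (-667 - 1*(-197)))² = (-126 + (-667 - 1*(-197)))² = (-126 + (-667 + 197))² = (-126 - 470)² = (-596)² = 355216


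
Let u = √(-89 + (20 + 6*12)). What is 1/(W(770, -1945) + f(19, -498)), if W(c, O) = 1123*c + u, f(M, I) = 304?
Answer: 288338/249416406731 - √3/748249220193 ≈ 1.1560e-6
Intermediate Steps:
u = √3 (u = √(-89 + (20 + 72)) = √(-89 + 92) = √3 ≈ 1.7320)
W(c, O) = √3 + 1123*c (W(c, O) = 1123*c + √3 = √3 + 1123*c)
1/(W(770, -1945) + f(19, -498)) = 1/((√3 + 1123*770) + 304) = 1/((√3 + 864710) + 304) = 1/((864710 + √3) + 304) = 1/(865014 + √3)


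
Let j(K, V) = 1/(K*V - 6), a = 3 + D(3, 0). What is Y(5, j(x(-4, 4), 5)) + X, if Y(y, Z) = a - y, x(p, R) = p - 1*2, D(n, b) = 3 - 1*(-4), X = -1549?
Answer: -1544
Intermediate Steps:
D(n, b) = 7 (D(n, b) = 3 + 4 = 7)
x(p, R) = -2 + p (x(p, R) = p - 2 = -2 + p)
a = 10 (a = 3 + 7 = 10)
j(K, V) = 1/(-6 + K*V)
Y(y, Z) = 10 - y
Y(5, j(x(-4, 4), 5)) + X = (10 - 1*5) - 1549 = (10 - 5) - 1549 = 5 - 1549 = -1544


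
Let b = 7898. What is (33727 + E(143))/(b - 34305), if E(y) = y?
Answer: -33870/26407 ≈ -1.2826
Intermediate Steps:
(33727 + E(143))/(b - 34305) = (33727 + 143)/(7898 - 34305) = 33870/(-26407) = 33870*(-1/26407) = -33870/26407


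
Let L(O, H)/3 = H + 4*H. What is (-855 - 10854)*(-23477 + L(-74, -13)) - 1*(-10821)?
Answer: 277186269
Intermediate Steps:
L(O, H) = 15*H (L(O, H) = 3*(H + 4*H) = 3*(5*H) = 15*H)
(-855 - 10854)*(-23477 + L(-74, -13)) - 1*(-10821) = (-855 - 10854)*(-23477 + 15*(-13)) - 1*(-10821) = -11709*(-23477 - 195) + 10821 = -11709*(-23672) + 10821 = 277175448 + 10821 = 277186269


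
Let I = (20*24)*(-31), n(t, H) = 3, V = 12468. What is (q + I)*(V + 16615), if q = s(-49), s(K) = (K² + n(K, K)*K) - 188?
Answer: -372669562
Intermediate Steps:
s(K) = -188 + K² + 3*K (s(K) = (K² + 3*K) - 188 = -188 + K² + 3*K)
q = 2066 (q = -188 + (-49)² + 3*(-49) = -188 + 2401 - 147 = 2066)
I = -14880 (I = 480*(-31) = -14880)
(q + I)*(V + 16615) = (2066 - 14880)*(12468 + 16615) = -12814*29083 = -372669562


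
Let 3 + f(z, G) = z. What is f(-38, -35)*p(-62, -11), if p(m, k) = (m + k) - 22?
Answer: 3895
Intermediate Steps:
f(z, G) = -3 + z
p(m, k) = -22 + k + m (p(m, k) = (k + m) - 22 = -22 + k + m)
f(-38, -35)*p(-62, -11) = (-3 - 38)*(-22 - 11 - 62) = -41*(-95) = 3895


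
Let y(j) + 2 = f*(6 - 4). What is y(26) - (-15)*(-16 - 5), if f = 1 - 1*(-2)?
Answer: -311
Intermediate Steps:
f = 3 (f = 1 + 2 = 3)
y(j) = 4 (y(j) = -2 + 3*(6 - 4) = -2 + 3*2 = -2 + 6 = 4)
y(26) - (-15)*(-16 - 5) = 4 - (-15)*(-16 - 5) = 4 - (-15)*(-21) = 4 - 1*315 = 4 - 315 = -311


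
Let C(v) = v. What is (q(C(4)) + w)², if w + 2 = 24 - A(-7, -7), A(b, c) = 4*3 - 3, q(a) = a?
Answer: 289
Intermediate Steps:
A(b, c) = 9 (A(b, c) = 12 - 3 = 9)
w = 13 (w = -2 + (24 - 1*9) = -2 + (24 - 9) = -2 + 15 = 13)
(q(C(4)) + w)² = (4 + 13)² = 17² = 289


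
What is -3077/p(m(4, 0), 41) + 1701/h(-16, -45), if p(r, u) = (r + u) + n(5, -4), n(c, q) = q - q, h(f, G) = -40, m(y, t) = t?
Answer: -192821/1640 ≈ -117.57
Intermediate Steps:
n(c, q) = 0
p(r, u) = r + u (p(r, u) = (r + u) + 0 = r + u)
-3077/p(m(4, 0), 41) + 1701/h(-16, -45) = -3077/(0 + 41) + 1701/(-40) = -3077/41 + 1701*(-1/40) = -3077*1/41 - 1701/40 = -3077/41 - 1701/40 = -192821/1640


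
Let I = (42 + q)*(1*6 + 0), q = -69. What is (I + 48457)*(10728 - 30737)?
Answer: -966334655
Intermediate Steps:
I = -162 (I = (42 - 69)*(1*6 + 0) = -27*(6 + 0) = -27*6 = -162)
(I + 48457)*(10728 - 30737) = (-162 + 48457)*(10728 - 30737) = 48295*(-20009) = -966334655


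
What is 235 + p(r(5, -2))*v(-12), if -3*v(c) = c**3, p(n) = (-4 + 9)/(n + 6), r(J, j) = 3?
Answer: 555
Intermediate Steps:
p(n) = 5/(6 + n)
v(c) = -c**3/3
235 + p(r(5, -2))*v(-12) = 235 + (5/(6 + 3))*(-1/3*(-12)**3) = 235 + (5/9)*(-1/3*(-1728)) = 235 + (5*(1/9))*576 = 235 + (5/9)*576 = 235 + 320 = 555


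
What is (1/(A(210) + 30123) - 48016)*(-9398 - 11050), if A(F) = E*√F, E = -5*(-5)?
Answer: 296926651128941856/302421293 + 170400*√210/302421293 ≈ 9.8183e+8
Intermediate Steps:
E = 25
A(F) = 25*√F
(1/(A(210) + 30123) - 48016)*(-9398 - 11050) = (1/(25*√210 + 30123) - 48016)*(-9398 - 11050) = (1/(30123 + 25*√210) - 48016)*(-20448) = (-48016 + 1/(30123 + 25*√210))*(-20448) = 981831168 - 20448/(30123 + 25*√210)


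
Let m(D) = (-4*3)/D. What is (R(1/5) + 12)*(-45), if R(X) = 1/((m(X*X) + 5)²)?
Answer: -9398709/17405 ≈ -540.00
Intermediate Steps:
m(D) = -12/D
R(X) = (5 - 12/X²)⁻² (R(X) = 1/((-12/X² + 5)²) = 1/((5 - 12/X²)²) = (5 - 12/X²)⁻²)
(R(1/5) + 12)*(-45) = ((1/5)⁴/(-12 + 5*(1/5)²)² + 12)*(-45) = ((⅕)⁴/(-12 + 5*(⅕)²)² + 12)*(-45) = (1/(625*(-12 + 5*(1/25))²) + 12)*(-45) = (1/(625*(-12 + ⅕)²) + 12)*(-45) = (1/(625*(-59/5)²) + 12)*(-45) = ((1/625)*(25/3481) + 12)*(-45) = (1/87025 + 12)*(-45) = (1044301/87025)*(-45) = -9398709/17405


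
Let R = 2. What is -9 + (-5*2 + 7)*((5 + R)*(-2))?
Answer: 33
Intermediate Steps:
-9 + (-5*2 + 7)*((5 + R)*(-2)) = -9 + (-5*2 + 7)*((5 + 2)*(-2)) = -9 + (-10 + 7)*(7*(-2)) = -9 - 3*(-14) = -9 + 42 = 33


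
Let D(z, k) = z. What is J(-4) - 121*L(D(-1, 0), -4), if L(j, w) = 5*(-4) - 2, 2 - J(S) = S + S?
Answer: 2672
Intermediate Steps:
J(S) = 2 - 2*S (J(S) = 2 - (S + S) = 2 - 2*S)
L(j, w) = -22 (L(j, w) = -20 - 2 = -22)
J(-4) - 121*L(D(-1, 0), -4) = (2 - 2*(-4)) - 121*(-22) = (2 + 8) + 2662 = 10 + 2662 = 2672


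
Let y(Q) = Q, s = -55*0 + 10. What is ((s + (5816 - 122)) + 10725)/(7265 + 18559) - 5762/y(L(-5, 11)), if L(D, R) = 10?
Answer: -74316799/129120 ≈ -575.56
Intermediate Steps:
s = 10 (s = 0 + 10 = 10)
((s + (5816 - 122)) + 10725)/(7265 + 18559) - 5762/y(L(-5, 11)) = ((10 + (5816 - 122)) + 10725)/(7265 + 18559) - 5762/10 = ((10 + 5694) + 10725)/25824 - 5762*1/10 = (5704 + 10725)*(1/25824) - 2881/5 = 16429*(1/25824) - 2881/5 = 16429/25824 - 2881/5 = -74316799/129120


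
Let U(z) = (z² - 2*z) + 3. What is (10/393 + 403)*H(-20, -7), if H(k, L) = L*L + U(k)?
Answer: 25975796/131 ≈ 1.9829e+5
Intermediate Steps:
U(z) = 3 + z² - 2*z
H(k, L) = 3 + L² + k² - 2*k (H(k, L) = L*L + (3 + k² - 2*k) = L² + (3 + k² - 2*k) = 3 + L² + k² - 2*k)
(10/393 + 403)*H(-20, -7) = (10/393 + 403)*(3 + (-7)² + (-20)² - 2*(-20)) = (10*(1/393) + 403)*(3 + 49 + 400 + 40) = (10/393 + 403)*492 = (158389/393)*492 = 25975796/131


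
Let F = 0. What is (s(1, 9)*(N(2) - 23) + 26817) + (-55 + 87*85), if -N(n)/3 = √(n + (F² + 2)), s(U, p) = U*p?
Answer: 33896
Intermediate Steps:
N(n) = -3*√(2 + n) (N(n) = -3*√(n + (0² + 2)) = -3*√(n + (0 + 2)) = -3*√(n + 2) = -3*√(2 + n))
(s(1, 9)*(N(2) - 23) + 26817) + (-55 + 87*85) = ((1*9)*(-3*√(2 + 2) - 23) + 26817) + (-55 + 87*85) = (9*(-3*√4 - 23) + 26817) + (-55 + 7395) = (9*(-3*2 - 23) + 26817) + 7340 = (9*(-6 - 23) + 26817) + 7340 = (9*(-29) + 26817) + 7340 = (-261 + 26817) + 7340 = 26556 + 7340 = 33896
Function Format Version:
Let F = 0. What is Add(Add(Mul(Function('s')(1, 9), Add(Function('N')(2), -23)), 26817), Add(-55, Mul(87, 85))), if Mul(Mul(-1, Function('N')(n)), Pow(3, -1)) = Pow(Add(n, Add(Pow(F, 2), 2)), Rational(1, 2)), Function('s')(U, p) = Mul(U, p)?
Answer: 33896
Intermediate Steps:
Function('N')(n) = Mul(-3, Pow(Add(2, n), Rational(1, 2))) (Function('N')(n) = Mul(-3, Pow(Add(n, Add(Pow(0, 2), 2)), Rational(1, 2))) = Mul(-3, Pow(Add(n, Add(0, 2)), Rational(1, 2))) = Mul(-3, Pow(Add(n, 2), Rational(1, 2))) = Mul(-3, Pow(Add(2, n), Rational(1, 2))))
Add(Add(Mul(Function('s')(1, 9), Add(Function('N')(2), -23)), 26817), Add(-55, Mul(87, 85))) = Add(Add(Mul(Mul(1, 9), Add(Mul(-3, Pow(Add(2, 2), Rational(1, 2))), -23)), 26817), Add(-55, Mul(87, 85))) = Add(Add(Mul(9, Add(Mul(-3, Pow(4, Rational(1, 2))), -23)), 26817), Add(-55, 7395)) = Add(Add(Mul(9, Add(Mul(-3, 2), -23)), 26817), 7340) = Add(Add(Mul(9, Add(-6, -23)), 26817), 7340) = Add(Add(Mul(9, -29), 26817), 7340) = Add(Add(-261, 26817), 7340) = Add(26556, 7340) = 33896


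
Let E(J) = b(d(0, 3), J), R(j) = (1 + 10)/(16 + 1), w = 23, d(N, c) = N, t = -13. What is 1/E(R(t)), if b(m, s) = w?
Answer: 1/23 ≈ 0.043478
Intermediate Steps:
b(m, s) = 23
R(j) = 11/17
E(J) = 23
1/E(R(t)) = 1/23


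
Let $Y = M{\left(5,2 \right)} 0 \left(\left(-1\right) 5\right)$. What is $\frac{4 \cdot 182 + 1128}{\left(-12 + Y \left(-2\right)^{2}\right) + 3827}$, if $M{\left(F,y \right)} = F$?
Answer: $\frac{1856}{3815} \approx 0.4865$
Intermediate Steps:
$Y = 0$ ($Y = 5 \cdot 0 \left(\left(-1\right) 5\right) = 0 \left(-5\right) = 0$)
$\frac{4 \cdot 182 + 1128}{\left(-12 + Y \left(-2\right)^{2}\right) + 3827} = \frac{4 \cdot 182 + 1128}{\left(-12 + 0 \left(-2\right)^{2}\right) + 3827} = \frac{728 + 1128}{\left(-12 + 0 \cdot 4\right) + 3827} = \frac{1856}{\left(-12 + 0\right) + 3827} = \frac{1856}{-12 + 3827} = \frac{1856}{3815}$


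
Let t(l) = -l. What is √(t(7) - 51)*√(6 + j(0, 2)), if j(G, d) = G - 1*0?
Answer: 2*I*√87 ≈ 18.655*I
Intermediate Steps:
j(G, d) = G (j(G, d) = G + 0 = G)
√(t(7) - 51)*√(6 + j(0, 2)) = √(-1*7 - 51)*√(6 + 0) = √(-7 - 51)*√6 = √(-58)*√6 = (I*√58)*√6 = 2*I*√87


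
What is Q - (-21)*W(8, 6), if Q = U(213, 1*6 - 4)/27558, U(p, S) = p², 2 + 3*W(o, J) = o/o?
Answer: -16393/3062 ≈ -5.3537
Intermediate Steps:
W(o, J) = -⅓ (W(o, J) = -⅔ + (o/o)/3 = -⅔ + (⅓)*1 = -⅔ + ⅓ = -⅓)
Q = 5041/3062 (Q = 213²/27558 = 45369*(1/27558) = 5041/3062 ≈ 1.6463)
Q - (-21)*W(8, 6) = 5041/3062 - (-21)*(-1)/3 = 5041/3062 - 1*7 = 5041/3062 - 7 = -16393/3062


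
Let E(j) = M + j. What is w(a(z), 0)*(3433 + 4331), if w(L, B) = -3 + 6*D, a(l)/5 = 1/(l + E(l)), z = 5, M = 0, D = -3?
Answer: -163044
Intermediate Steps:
E(j) = j (E(j) = 0 + j = j)
a(l) = 5/(2*l) (a(l) = 5/(l + l) = 5/((2*l)) = 5*(1/(2*l)) = 5/(2*l))
w(L, B) = -21 (w(L, B) = -3 + 6*(-3) = -3 - 18 = -21)
w(a(z), 0)*(3433 + 4331) = -21*(3433 + 4331) = -21*7764 = -163044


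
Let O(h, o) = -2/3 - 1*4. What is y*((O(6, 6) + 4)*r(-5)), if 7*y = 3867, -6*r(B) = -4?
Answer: -5156/21 ≈ -245.52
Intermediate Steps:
O(h, o) = -14/3 (O(h, o) = -2*⅓ - 4 = -⅔ - 4 = -14/3)
r(B) = ⅔ (r(B) = -⅙*(-4) = ⅔)
y = 3867/7 (y = (⅐)*3867 = 3867/7 ≈ 552.43)
y*((O(6, 6) + 4)*r(-5)) = 3867*((-14/3 + 4)*(⅔))/7 = 3867*(-⅔*⅔)/7 = (3867/7)*(-4/9) = -5156/21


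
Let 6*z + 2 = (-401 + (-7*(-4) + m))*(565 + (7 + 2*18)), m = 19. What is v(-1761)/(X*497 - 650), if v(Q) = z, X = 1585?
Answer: -107617/2361285 ≈ -0.045576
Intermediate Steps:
z = -107617/3 (z = -⅓ + ((-401 + (-7*(-4) + 19))*(565 + (7 + 2*18)))/6 = -⅓ + ((-401 + (28 + 19))*(565 + (7 + 36)))/6 = -⅓ + ((-401 + 47)*(565 + 43))/6 = -⅓ + (-354*608)/6 = -⅓ + (⅙)*(-215232) = -⅓ - 35872 = -107617/3 ≈ -35872.)
v(Q) = -107617/3
v(-1761)/(X*497 - 650) = -107617/(3*(1585*497 - 650)) = -107617/(3*(787745 - 650)) = -107617/3/787095 = -107617/3*1/787095 = -107617/2361285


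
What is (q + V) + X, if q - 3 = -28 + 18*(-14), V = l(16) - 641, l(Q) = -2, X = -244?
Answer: -1164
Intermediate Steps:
V = -643 (V = -2 - 641 = -643)
q = -277 (q = 3 + (-28 + 18*(-14)) = 3 + (-28 - 252) = 3 - 280 = -277)
(q + V) + X = (-277 - 643) - 244 = -920 - 244 = -1164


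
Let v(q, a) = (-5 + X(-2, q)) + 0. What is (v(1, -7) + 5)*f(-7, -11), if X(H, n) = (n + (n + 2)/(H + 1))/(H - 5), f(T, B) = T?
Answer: -2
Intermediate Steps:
X(H, n) = (n + (2 + n)/(1 + H))/(-5 + H)
v(q, a) = -33/7 (v(q, a) = (-5 + (2 + 2*q - 2*q)/(-5 + (-2)² - 4*(-2))) + 0 = (-5 + 2/(-5 + 4 + 8)) + 0 = (-5 + 2/7) + 0 = -33/7 + 0 = -33/7)
(v(1, -7) + 5)*f(-7, -11) = (-33/7 + 5)*(-7) = (2/7)*(-7) = -2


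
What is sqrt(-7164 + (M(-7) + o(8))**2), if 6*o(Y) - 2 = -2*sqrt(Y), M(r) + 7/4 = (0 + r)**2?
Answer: I*sqrt(705447 + 9136*sqrt(2))/12 ≈ 70.63*I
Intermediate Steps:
M(r) = -7/4 + r**2 (M(r) = -7/4 + (0 + r)**2 = -7/4 + r**2)
o(Y) = 1/3 - sqrt(Y)/3 (o(Y) = 1/3 + (-2*sqrt(Y))/6 = 1/3 - sqrt(Y)/3)
sqrt(-7164 + (M(-7) + o(8))**2) = sqrt(-7164 + ((-7/4 + (-7)**2) + (1/3 - 2*sqrt(2)/3))**2) = sqrt(-7164 + ((-7/4 + 49) + (1/3 - 2*sqrt(2)/3))**2) = sqrt(-7164 + (189/4 + (1/3 - 2*sqrt(2)/3))**2) = sqrt(-7164 + (571/12 - 2*sqrt(2)/3)**2)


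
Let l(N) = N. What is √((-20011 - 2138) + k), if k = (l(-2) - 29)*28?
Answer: I*√23017 ≈ 151.71*I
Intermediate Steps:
k = -868 (k = (-2 - 29)*28 = -31*28 = -868)
√((-20011 - 2138) + k) = √((-20011 - 2138) - 868) = √(-22149 - 868) = √(-23017) = I*√23017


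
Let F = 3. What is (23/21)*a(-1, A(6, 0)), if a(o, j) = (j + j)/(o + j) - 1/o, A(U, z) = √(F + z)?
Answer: 92/21 + 23*√3/21 ≈ 6.2780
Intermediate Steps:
A(U, z) = √(3 + z)
a(o, j) = -1/o + 2*j/(j + o) (a(o, j) = (2*j)/(j + o) - 1/o = 2*j/(j + o) - 1/o = -1/o + 2*j/(j + o))
(23/21)*a(-1, A(6, 0)) = (23/21)*((-√(3 + 0) - 1*(-1) + 2*√(3 + 0)*(-1))/((-1)*(√(3 + 0) - 1))) = ((1/21)*23)*(-(-√3 + 1 + 2*√3*(-1))/(√3 - 1)) = 23*(-(-√3 + 1 - 2*√3)/(-1 + √3))/21 = 23*(-(1 - 3*√3)/(-1 + √3))/21 = -23*(1 - 3*√3)/(21*(-1 + √3))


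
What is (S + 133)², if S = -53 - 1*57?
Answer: 529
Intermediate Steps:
S = -110 (S = -53 - 57 = -110)
(S + 133)² = (-110 + 133)² = 23² = 529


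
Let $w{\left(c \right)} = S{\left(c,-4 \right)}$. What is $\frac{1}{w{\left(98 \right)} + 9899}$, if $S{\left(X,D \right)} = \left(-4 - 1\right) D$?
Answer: $\frac{1}{9919} \approx 0.00010082$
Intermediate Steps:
$S{\left(X,D \right)} = - 5 D$ ($S{\left(X,D \right)} = \left(-4 - 1\right) D = - 5 D$)
$w{\left(c \right)} = 20$ ($w{\left(c \right)} = \left(-5\right) \left(-4\right) = 20$)
$\frac{1}{w{\left(98 \right)} + 9899} = \frac{1}{20 + 9899} = \frac{1}{9919}$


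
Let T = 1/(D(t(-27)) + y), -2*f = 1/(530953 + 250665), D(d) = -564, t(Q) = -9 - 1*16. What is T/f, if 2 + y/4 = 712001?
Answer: -390809/711858 ≈ -0.54900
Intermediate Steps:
t(Q) = -25 (t(Q) = -9 - 16 = -25)
y = 2847996 (y = -8 + 4*712001 = -8 + 2848004 = 2847996)
f = -1/1563236 (f = -1/(2*(530953 + 250665)) = -1/2/781618 = -1/2*1/781618 = -1/1563236 ≈ -6.3970e-7)
T = 1/2847432 (T = 1/(-564 + 2847996) = 1/2847432 ≈ 3.5119e-7)
T/f = 1/(2847432*(-1/1563236)) = (1/2847432)*(-1563236) = -390809/711858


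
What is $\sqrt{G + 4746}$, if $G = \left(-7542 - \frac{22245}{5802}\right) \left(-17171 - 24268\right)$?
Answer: $\frac{\sqrt{1169596462113294}}{1934} \approx 17683.0$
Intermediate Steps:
$G = \frac{604745972277}{1934}$ ($G = \left(-7542 - \frac{7415}{1934}\right) \left(-41439\right) = \left(- \frac{14593643}{1934}\right) \left(-41439\right) = \frac{604745972277}{1934} \approx 3.1269 \cdot 10^{8}$)
$\sqrt{G + 4746} = \sqrt{\frac{604745972277}{1934} + 4746} = \sqrt{\frac{604755151041}{1934}} = \frac{\sqrt{1169596462113294}}{1934}$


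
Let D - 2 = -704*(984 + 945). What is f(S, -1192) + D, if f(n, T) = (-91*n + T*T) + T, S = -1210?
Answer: 171768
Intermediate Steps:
D = -1358014 (D = 2 - 704*(984 + 945) = 2 - 704*1929 = 2 - 1358016 = -1358014)
f(n, T) = T + T² - 91*n (f(n, T) = (-91*n + T²) + T = (T² - 91*n) + T = T + T² - 91*n)
f(S, -1192) + D = (-1192 + (-1192)² - 91*(-1210)) - 1358014 = (-1192 + 1420864 + 110110) - 1358014 = 1529782 - 1358014 = 171768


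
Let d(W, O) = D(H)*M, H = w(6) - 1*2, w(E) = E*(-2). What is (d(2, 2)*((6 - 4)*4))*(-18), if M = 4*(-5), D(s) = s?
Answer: -40320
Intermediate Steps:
w(E) = -2*E
H = -14 (H = -2*6 - 1*2 = -12 - 2 = -14)
M = -20
d(W, O) = 280 (d(W, O) = -14*(-20) = 280)
(d(2, 2)*((6 - 4)*4))*(-18) = (280*((6 - 4)*4))*(-18) = (280*(2*4))*(-18) = (280*8)*(-18) = 2240*(-18) = -40320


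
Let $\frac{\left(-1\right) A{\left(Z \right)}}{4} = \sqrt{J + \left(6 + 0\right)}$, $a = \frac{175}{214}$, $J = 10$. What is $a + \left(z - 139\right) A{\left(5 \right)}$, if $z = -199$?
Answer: $\frac{1157487}{214} \approx 5408.8$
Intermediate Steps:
$a = \frac{175}{214}$ ($a = 175 \cdot \frac{1}{214} = \frac{175}{214} \approx 0.81776$)
$A{\left(Z \right)} = -16$ ($A{\left(Z \right)} = - 4 \sqrt{10 + \left(6 + 0\right)} = - 4 \sqrt{10 + 6} = - 4 \sqrt{16} = \left(-4\right) 4 = -16$)
$a + \left(z - 139\right) A{\left(5 \right)} = \frac{175}{214} + \left(-199 - 139\right) \left(-16\right) = \frac{175}{214} - -5408 = \frac{175}{214} + 5408 = \frac{1157487}{214}$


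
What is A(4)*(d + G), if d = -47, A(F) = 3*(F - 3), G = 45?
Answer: -6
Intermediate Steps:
A(F) = -9 + 3*F (A(F) = 3*(-3 + F) = -9 + 3*F)
A(4)*(d + G) = (-9 + 3*4)*(-47 + 45) = (-9 + 12)*(-2) = 3*(-2) = -6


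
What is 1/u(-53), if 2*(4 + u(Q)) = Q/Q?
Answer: -2/7 ≈ -0.28571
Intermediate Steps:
u(Q) = -7/2 (u(Q) = -4 + (Q/Q)/2 = -4 + (½)*1 = -4 + ½ = -7/2)
1/u(-53) = 1/(-7/2) = -2/7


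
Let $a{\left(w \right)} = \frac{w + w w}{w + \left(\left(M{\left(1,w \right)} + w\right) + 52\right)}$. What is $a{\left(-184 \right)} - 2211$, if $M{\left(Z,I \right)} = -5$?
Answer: $- \frac{247801}{107} \approx -2315.9$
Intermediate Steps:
$a{\left(w \right)} = \frac{w + w^{2}}{47 + 2 w}$ ($a{\left(w \right)} = \frac{w + w w}{w + \left(\left(-5 + w\right) + 52\right)} = \frac{w + w^{2}}{w + \left(47 + w\right)} = \frac{w + w^{2}}{47 + 2 w}$)
$a{\left(-184 \right)} - 2211 = - \frac{184 \left(1 - 184\right)}{47 + 2 \left(-184\right)} - 2211 = \left(-184\right) \frac{1}{47 - 368} \left(-183\right) - 2211 = \left(-184\right) \frac{1}{-321} \left(-183\right) - 2211 = \left(-184\right) \left(- \frac{1}{321}\right) \left(-183\right) - 2211 = - \frac{11224}{107} - 2211 = - \frac{247801}{107}$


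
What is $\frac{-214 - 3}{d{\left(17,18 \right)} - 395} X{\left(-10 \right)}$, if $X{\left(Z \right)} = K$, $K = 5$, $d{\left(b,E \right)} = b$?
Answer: $\frac{155}{54} \approx 2.8704$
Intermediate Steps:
$X{\left(Z \right)} = 5$
$\frac{-214 - 3}{d{\left(17,18 \right)} - 395} X{\left(-10 \right)} = \frac{-214 - 3}{17 - 395} \cdot 5 = - \frac{217}{-378} \cdot 5 = \left(-217\right) \left(- \frac{1}{378}\right) 5 = \frac{31}{54} \cdot 5 = \frac{155}{54}$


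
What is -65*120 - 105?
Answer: -7905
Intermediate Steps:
-65*120 - 105 = -7800 - 105 = -7905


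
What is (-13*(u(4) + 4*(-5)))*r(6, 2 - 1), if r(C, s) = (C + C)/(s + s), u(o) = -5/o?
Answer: 3315/2 ≈ 1657.5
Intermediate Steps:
r(C, s) = C/s (r(C, s) = (2*C)/((2*s)) = (2*C)*(1/(2*s)) = C/s)
(-13*(u(4) + 4*(-5)))*r(6, 2 - 1) = (-13*(-5/4 + 4*(-5)))*(6/(2 - 1)) = (-13*(-5*¼ - 20))*(6/1) = (-13*(-5/4 - 20))*(6*1) = -13*(-85/4)*6 = (1105/4)*6 = 3315/2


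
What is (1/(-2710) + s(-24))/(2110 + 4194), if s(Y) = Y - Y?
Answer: -1/17083840 ≈ -5.8535e-8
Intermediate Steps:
s(Y) = 0
(1/(-2710) + s(-24))/(2110 + 4194) = (1/(-2710) + 0)/(2110 + 4194) = (-1/2710 + 0)/6304 = -1/2710*1/6304 = -1/17083840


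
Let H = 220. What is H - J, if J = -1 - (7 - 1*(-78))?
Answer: 306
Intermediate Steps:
J = -86 (J = -1 - (7 + 78) = -1 - 1*85 = -1 - 85 = -86)
H - J = 220 - 1*(-86) = 220 + 86 = 306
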